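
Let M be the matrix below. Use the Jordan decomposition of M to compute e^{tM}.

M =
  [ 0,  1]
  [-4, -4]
e^{tM} =
  [2*t*exp(-2*t) + exp(-2*t), t*exp(-2*t)]
  [-4*t*exp(-2*t), -2*t*exp(-2*t) + exp(-2*t)]

Strategy: write M = P · J · P⁻¹ where J is a Jordan canonical form, so e^{tM} = P · e^{tJ} · P⁻¹, and e^{tJ} can be computed block-by-block.

M has Jordan form
J =
  [-2,  1]
  [ 0, -2]
(up to reordering of blocks).

Per-block formulas:
  For a 2×2 Jordan block J_2(-2): exp(t · J_2(-2)) = e^(-2t)·(I + t·N), where N is the 2×2 nilpotent shift.

After assembling e^{tJ} and conjugating by P, we get:

e^{tM} =
  [2*t*exp(-2*t) + exp(-2*t), t*exp(-2*t)]
  [-4*t*exp(-2*t), -2*t*exp(-2*t) + exp(-2*t)]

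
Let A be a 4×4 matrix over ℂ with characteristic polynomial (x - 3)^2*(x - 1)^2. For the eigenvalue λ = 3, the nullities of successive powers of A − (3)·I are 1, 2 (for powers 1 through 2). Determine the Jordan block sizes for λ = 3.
Block sizes for λ = 3: [2]

From the dimensions of kernels of powers, the number of Jordan blocks of size at least j is d_j − d_{j−1} where d_j = dim ker(N^j) (with d_0 = 0). Computing the differences gives [1, 1].
The number of blocks of size exactly k is (#blocks of size ≥ k) − (#blocks of size ≥ k + 1), so the partition is: 1 block(s) of size 2.
In nonincreasing order the block sizes are [2].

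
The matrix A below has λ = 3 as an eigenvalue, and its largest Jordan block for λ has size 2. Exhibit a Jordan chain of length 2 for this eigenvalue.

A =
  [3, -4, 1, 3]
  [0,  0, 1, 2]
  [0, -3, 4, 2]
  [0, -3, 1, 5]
A Jordan chain for λ = 3 of length 2:
v_1 = (-4, -3, -3, -3)ᵀ
v_2 = (0, 1, 0, 0)ᵀ

Let N = A − (3)·I. We want v_2 with N^2 v_2 = 0 but N^1 v_2 ≠ 0; then v_{j-1} := N · v_j for j = 2, …, 2.

Pick v_2 = (0, 1, 0, 0)ᵀ.
Then v_1 = N · v_2 = (-4, -3, -3, -3)ᵀ.

Sanity check: (A − (3)·I) v_1 = (0, 0, 0, 0)ᵀ = 0. ✓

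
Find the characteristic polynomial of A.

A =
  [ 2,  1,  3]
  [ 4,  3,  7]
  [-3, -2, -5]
x^3

Expanding det(x·I − A) (e.g. by cofactor expansion or by noting that A is similar to its Jordan form J, which has the same characteristic polynomial as A) gives
  χ_A(x) = x^3
which factors as x^3. The eigenvalues (with algebraic multiplicities) are λ = 0 with multiplicity 3.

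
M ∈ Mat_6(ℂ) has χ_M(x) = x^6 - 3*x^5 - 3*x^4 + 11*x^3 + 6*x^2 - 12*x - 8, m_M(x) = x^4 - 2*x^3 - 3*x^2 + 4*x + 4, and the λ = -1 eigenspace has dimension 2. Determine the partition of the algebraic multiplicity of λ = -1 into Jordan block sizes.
Block sizes for λ = -1: [2, 1]

Step 1 — from the characteristic polynomial, algebraic multiplicity of λ = -1 is 3. From dim ker(M − (-1)·I) = 2, there are exactly 2 Jordan blocks for λ = -1.
Step 2 — from the minimal polynomial, the factor (x + 1)^2 tells us the largest block for λ = -1 has size 2.
Step 3 — with total size 3, 2 blocks, and largest block 2, the block sizes (in nonincreasing order) are [2, 1].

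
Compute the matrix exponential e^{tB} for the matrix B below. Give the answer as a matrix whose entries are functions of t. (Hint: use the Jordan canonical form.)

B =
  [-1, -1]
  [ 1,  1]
e^{tB} =
  [1 - t, -t]
  [t, t + 1]

Strategy: write B = P · J · P⁻¹ where J is a Jordan canonical form, so e^{tB} = P · e^{tJ} · P⁻¹, and e^{tJ} can be computed block-by-block.

B has Jordan form
J =
  [0, 1]
  [0, 0]
(up to reordering of blocks).

Per-block formulas:
  For a 2×2 Jordan block J_2(0): exp(t · J_2(0)) = e^(0t)·(I + t·N), where N is the 2×2 nilpotent shift.

After assembling e^{tJ} and conjugating by P, we get:

e^{tB} =
  [1 - t, -t]
  [t, t + 1]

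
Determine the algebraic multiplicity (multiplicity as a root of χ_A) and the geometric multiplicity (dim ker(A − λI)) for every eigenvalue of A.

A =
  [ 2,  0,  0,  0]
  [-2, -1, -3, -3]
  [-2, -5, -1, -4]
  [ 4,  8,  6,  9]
λ = 2: alg = 3, geom = 2; λ = 3: alg = 1, geom = 1

Step 1 — factor the characteristic polynomial to read off the algebraic multiplicities:
  χ_A(x) = (x - 3)*(x - 2)^3

Step 2 — compute geometric multiplicities via the rank-nullity identity g(λ) = n − rank(A − λI):
  rank(A − (2)·I) = 2, so dim ker(A − (2)·I) = n − 2 = 2
  rank(A − (3)·I) = 3, so dim ker(A − (3)·I) = n − 3 = 1

Summary:
  λ = 2: algebraic multiplicity = 3, geometric multiplicity = 2
  λ = 3: algebraic multiplicity = 1, geometric multiplicity = 1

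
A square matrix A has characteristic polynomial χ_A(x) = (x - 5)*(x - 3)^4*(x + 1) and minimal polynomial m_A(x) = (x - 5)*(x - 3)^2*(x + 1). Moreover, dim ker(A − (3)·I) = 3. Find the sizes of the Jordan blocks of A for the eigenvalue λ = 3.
Block sizes for λ = 3: [2, 1, 1]

Step 1 — from the characteristic polynomial, algebraic multiplicity of λ = 3 is 4. From dim ker(A − (3)·I) = 3, there are exactly 3 Jordan blocks for λ = 3.
Step 2 — from the minimal polynomial, the factor (x − 3)^2 tells us the largest block for λ = 3 has size 2.
Step 3 — with total size 4, 3 blocks, and largest block 2, the block sizes (in nonincreasing order) are [2, 1, 1].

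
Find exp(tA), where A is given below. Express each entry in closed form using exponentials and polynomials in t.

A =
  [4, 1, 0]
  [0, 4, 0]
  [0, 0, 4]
e^{tA} =
  [exp(4*t), t*exp(4*t), 0]
  [0, exp(4*t), 0]
  [0, 0, exp(4*t)]

Strategy: write A = P · J · P⁻¹ where J is a Jordan canonical form, so e^{tA} = P · e^{tJ} · P⁻¹, and e^{tJ} can be computed block-by-block.

A has Jordan form
J =
  [4, 1, 0]
  [0, 4, 0]
  [0, 0, 4]
(up to reordering of blocks).

Per-block formulas:
  For a 1×1 block at λ = 4: exp(t · [4]) = [e^(4t)].
  For a 2×2 Jordan block J_2(4): exp(t · J_2(4)) = e^(4t)·(I + t·N), where N is the 2×2 nilpotent shift.

After assembling e^{tJ} and conjugating by P, we get:

e^{tA} =
  [exp(4*t), t*exp(4*t), 0]
  [0, exp(4*t), 0]
  [0, 0, exp(4*t)]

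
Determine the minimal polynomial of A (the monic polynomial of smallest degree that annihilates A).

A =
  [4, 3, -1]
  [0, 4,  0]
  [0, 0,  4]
x^2 - 8*x + 16

The characteristic polynomial is χ_A(x) = (x - 4)^3, so the eigenvalues are known. The minimal polynomial is
  m_A(x) = Π_λ (x − λ)^{k_λ}
where k_λ is the size of the *largest* Jordan block for λ (equivalently, the smallest k with (A − λI)^k v = 0 for every generalised eigenvector v of λ).

  λ = 4: largest Jordan block has size 2, contributing (x − 4)^2

So m_A(x) = (x - 4)^2 = x^2 - 8*x + 16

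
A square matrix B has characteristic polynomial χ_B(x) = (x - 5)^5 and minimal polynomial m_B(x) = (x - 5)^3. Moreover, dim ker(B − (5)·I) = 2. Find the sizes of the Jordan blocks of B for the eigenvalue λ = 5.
Block sizes for λ = 5: [3, 2]

Step 1 — from the characteristic polynomial, algebraic multiplicity of λ = 5 is 5. From dim ker(B − (5)·I) = 2, there are exactly 2 Jordan blocks for λ = 5.
Step 2 — from the minimal polynomial, the factor (x − 5)^3 tells us the largest block for λ = 5 has size 3.
Step 3 — with total size 5, 2 blocks, and largest block 3, the block sizes (in nonincreasing order) are [3, 2].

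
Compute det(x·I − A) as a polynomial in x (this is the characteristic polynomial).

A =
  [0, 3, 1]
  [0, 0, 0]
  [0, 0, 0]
x^3

Expanding det(x·I − A) (e.g. by cofactor expansion or by noting that A is similar to its Jordan form J, which has the same characteristic polynomial as A) gives
  χ_A(x) = x^3
which factors as x^3. The eigenvalues (with algebraic multiplicities) are λ = 0 with multiplicity 3.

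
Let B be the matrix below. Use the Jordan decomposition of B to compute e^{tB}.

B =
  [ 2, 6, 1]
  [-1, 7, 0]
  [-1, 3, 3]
e^{tB} =
  [-3*t^2*exp(4*t)/2 - 2*t*exp(4*t) + exp(4*t), 9*t^2*exp(4*t)/2 + 6*t*exp(4*t), -3*t^2*exp(4*t)/2 + t*exp(4*t)]
  [-t^2*exp(4*t)/2 - t*exp(4*t), 3*t^2*exp(4*t)/2 + 3*t*exp(4*t) + exp(4*t), -t^2*exp(4*t)/2]
  [-t*exp(4*t), 3*t*exp(4*t), -t*exp(4*t) + exp(4*t)]

Strategy: write B = P · J · P⁻¹ where J is a Jordan canonical form, so e^{tB} = P · e^{tJ} · P⁻¹, and e^{tJ} can be computed block-by-block.

B has Jordan form
J =
  [4, 1, 0]
  [0, 4, 1]
  [0, 0, 4]
(up to reordering of blocks).

Per-block formulas:
  For a 3×3 Jordan block J_3(4): exp(t · J_3(4)) = e^(4t)·(I + t·N + (t^2/2)·N^2), where N is the 3×3 nilpotent shift.

After assembling e^{tJ} and conjugating by P, we get:

e^{tB} =
  [-3*t^2*exp(4*t)/2 - 2*t*exp(4*t) + exp(4*t), 9*t^2*exp(4*t)/2 + 6*t*exp(4*t), -3*t^2*exp(4*t)/2 + t*exp(4*t)]
  [-t^2*exp(4*t)/2 - t*exp(4*t), 3*t^2*exp(4*t)/2 + 3*t*exp(4*t) + exp(4*t), -t^2*exp(4*t)/2]
  [-t*exp(4*t), 3*t*exp(4*t), -t*exp(4*t) + exp(4*t)]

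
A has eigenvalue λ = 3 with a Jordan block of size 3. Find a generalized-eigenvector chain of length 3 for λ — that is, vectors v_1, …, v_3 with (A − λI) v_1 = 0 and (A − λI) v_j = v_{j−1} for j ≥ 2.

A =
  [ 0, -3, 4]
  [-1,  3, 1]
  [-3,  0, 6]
A Jordan chain for λ = 3 of length 3:
v_1 = (9, 3, 9)ᵀ
v_2 = (-3, 0, 0)ᵀ
v_3 = (0, 1, 0)ᵀ

Let N = A − (3)·I. We want v_3 with N^3 v_3 = 0 but N^2 v_3 ≠ 0; then v_{j-1} := N · v_j for j = 3, …, 2.

Pick v_3 = (0, 1, 0)ᵀ.
Then v_2 = N · v_3 = (-3, 0, 0)ᵀ.
Then v_1 = N · v_2 = (9, 3, 9)ᵀ.

Sanity check: (A − (3)·I) v_1 = (0, 0, 0)ᵀ = 0. ✓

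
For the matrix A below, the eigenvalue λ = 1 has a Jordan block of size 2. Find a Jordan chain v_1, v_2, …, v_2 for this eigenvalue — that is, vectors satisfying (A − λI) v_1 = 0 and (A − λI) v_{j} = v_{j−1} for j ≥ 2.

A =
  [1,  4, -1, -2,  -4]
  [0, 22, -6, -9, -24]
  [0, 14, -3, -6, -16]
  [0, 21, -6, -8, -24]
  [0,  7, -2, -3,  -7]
A Jordan chain for λ = 1 of length 2:
v_1 = (4, 21, 14, 21, 7)ᵀ
v_2 = (0, 1, 0, 0, 0)ᵀ

Let N = A − (1)·I. We want v_2 with N^2 v_2 = 0 but N^1 v_2 ≠ 0; then v_{j-1} := N · v_j for j = 2, …, 2.

Pick v_2 = (0, 1, 0, 0, 0)ᵀ.
Then v_1 = N · v_2 = (4, 21, 14, 21, 7)ᵀ.

Sanity check: (A − (1)·I) v_1 = (0, 0, 0, 0, 0)ᵀ = 0. ✓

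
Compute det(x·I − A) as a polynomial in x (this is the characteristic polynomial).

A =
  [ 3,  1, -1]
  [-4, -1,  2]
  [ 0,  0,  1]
x^3 - 3*x^2 + 3*x - 1

Expanding det(x·I − A) (e.g. by cofactor expansion or by noting that A is similar to its Jordan form J, which has the same characteristic polynomial as A) gives
  χ_A(x) = x^3 - 3*x^2 + 3*x - 1
which factors as (x - 1)^3. The eigenvalues (with algebraic multiplicities) are λ = 1 with multiplicity 3.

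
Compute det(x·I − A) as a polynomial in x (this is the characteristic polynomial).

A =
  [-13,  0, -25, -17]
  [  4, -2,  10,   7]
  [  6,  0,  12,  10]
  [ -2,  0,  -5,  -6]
x^4 + 9*x^3 + 30*x^2 + 44*x + 24

Expanding det(x·I − A) (e.g. by cofactor expansion or by noting that A is similar to its Jordan form J, which has the same characteristic polynomial as A) gives
  χ_A(x) = x^4 + 9*x^3 + 30*x^2 + 44*x + 24
which factors as (x + 2)^3*(x + 3). The eigenvalues (with algebraic multiplicities) are λ = -3 with multiplicity 1, λ = -2 with multiplicity 3.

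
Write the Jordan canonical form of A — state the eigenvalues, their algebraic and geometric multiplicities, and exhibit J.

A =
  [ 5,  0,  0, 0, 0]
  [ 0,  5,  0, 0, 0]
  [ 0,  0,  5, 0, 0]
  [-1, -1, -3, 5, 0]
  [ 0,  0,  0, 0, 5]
J_2(5) ⊕ J_1(5) ⊕ J_1(5) ⊕ J_1(5)

The characteristic polynomial is
  det(x·I − A) = x^5 - 25*x^4 + 250*x^3 - 1250*x^2 + 3125*x - 3125 = (x - 5)^5

Eigenvalues and multiplicities (the geometric multiplicity of λ is n − rank(A − λI), which equals the number of Jordan blocks for λ):
  λ = 5: algebraic multiplicity = 5, geometric multiplicity = 4

Determining the block sizes for each eigenvalue:
  λ = 5: 4 blocks summing to 5 forces exactly one block of size 2 and the rest size 1 → block sizes [2, 1, 1, 1]

Assembling the blocks gives a Jordan form
J =
  [5, 1, 0, 0, 0]
  [0, 5, 0, 0, 0]
  [0, 0, 5, 0, 0]
  [0, 0, 0, 5, 0]
  [0, 0, 0, 0, 5]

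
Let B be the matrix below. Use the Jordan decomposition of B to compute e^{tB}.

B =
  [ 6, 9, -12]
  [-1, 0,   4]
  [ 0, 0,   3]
e^{tB} =
  [3*t*exp(3*t) + exp(3*t), 9*t*exp(3*t), -12*t*exp(3*t)]
  [-t*exp(3*t), -3*t*exp(3*t) + exp(3*t), 4*t*exp(3*t)]
  [0, 0, exp(3*t)]

Strategy: write B = P · J · P⁻¹ where J is a Jordan canonical form, so e^{tB} = P · e^{tJ} · P⁻¹, and e^{tJ} can be computed block-by-block.

B has Jordan form
J =
  [3, 1, 0]
  [0, 3, 0]
  [0, 0, 3]
(up to reordering of blocks).

Per-block formulas:
  For a 1×1 block at λ = 3: exp(t · [3]) = [e^(3t)].
  For a 2×2 Jordan block J_2(3): exp(t · J_2(3)) = e^(3t)·(I + t·N), where N is the 2×2 nilpotent shift.

After assembling e^{tJ} and conjugating by P, we get:

e^{tB} =
  [3*t*exp(3*t) + exp(3*t), 9*t*exp(3*t), -12*t*exp(3*t)]
  [-t*exp(3*t), -3*t*exp(3*t) + exp(3*t), 4*t*exp(3*t)]
  [0, 0, exp(3*t)]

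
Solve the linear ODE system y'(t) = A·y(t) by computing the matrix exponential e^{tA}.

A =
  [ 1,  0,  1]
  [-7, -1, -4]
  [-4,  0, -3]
e^{tA} =
  [2*t*exp(-t) + exp(-t), 0, t*exp(-t)]
  [t^2*exp(-t) - 7*t*exp(-t), exp(-t), t^2*exp(-t)/2 - 4*t*exp(-t)]
  [-4*t*exp(-t), 0, -2*t*exp(-t) + exp(-t)]

Strategy: write A = P · J · P⁻¹ where J is a Jordan canonical form, so e^{tA} = P · e^{tJ} · P⁻¹, and e^{tJ} can be computed block-by-block.

A has Jordan form
J =
  [-1,  1,  0]
  [ 0, -1,  1]
  [ 0,  0, -1]
(up to reordering of blocks).

Per-block formulas:
  For a 3×3 Jordan block J_3(-1): exp(t · J_3(-1)) = e^(-1t)·(I + t·N + (t^2/2)·N^2), where N is the 3×3 nilpotent shift.

After assembling e^{tJ} and conjugating by P, we get:

e^{tA} =
  [2*t*exp(-t) + exp(-t), 0, t*exp(-t)]
  [t^2*exp(-t) - 7*t*exp(-t), exp(-t), t^2*exp(-t)/2 - 4*t*exp(-t)]
  [-4*t*exp(-t), 0, -2*t*exp(-t) + exp(-t)]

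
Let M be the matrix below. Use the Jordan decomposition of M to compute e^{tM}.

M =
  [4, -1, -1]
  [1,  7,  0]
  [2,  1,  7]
e^{tM} =
  [t^2*exp(6*t)/2 - 2*t*exp(6*t) + exp(6*t), -t*exp(6*t), t^2*exp(6*t)/2 - t*exp(6*t)]
  [-t^2*exp(6*t)/2 + t*exp(6*t), t*exp(6*t) + exp(6*t), -t^2*exp(6*t)/2]
  [-t^2*exp(6*t)/2 + 2*t*exp(6*t), t*exp(6*t), -t^2*exp(6*t)/2 + t*exp(6*t) + exp(6*t)]

Strategy: write M = P · J · P⁻¹ where J is a Jordan canonical form, so e^{tM} = P · e^{tJ} · P⁻¹, and e^{tJ} can be computed block-by-block.

M has Jordan form
J =
  [6, 1, 0]
  [0, 6, 1]
  [0, 0, 6]
(up to reordering of blocks).

Per-block formulas:
  For a 3×3 Jordan block J_3(6): exp(t · J_3(6)) = e^(6t)·(I + t·N + (t^2/2)·N^2), where N is the 3×3 nilpotent shift.

After assembling e^{tJ} and conjugating by P, we get:

e^{tM} =
  [t^2*exp(6*t)/2 - 2*t*exp(6*t) + exp(6*t), -t*exp(6*t), t^2*exp(6*t)/2 - t*exp(6*t)]
  [-t^2*exp(6*t)/2 + t*exp(6*t), t*exp(6*t) + exp(6*t), -t^2*exp(6*t)/2]
  [-t^2*exp(6*t)/2 + 2*t*exp(6*t), t*exp(6*t), -t^2*exp(6*t)/2 + t*exp(6*t) + exp(6*t)]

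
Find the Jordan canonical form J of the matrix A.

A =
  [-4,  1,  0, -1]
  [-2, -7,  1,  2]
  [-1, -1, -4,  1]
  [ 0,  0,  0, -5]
J_3(-5) ⊕ J_1(-5)

The characteristic polynomial is
  det(x·I − A) = x^4 + 20*x^3 + 150*x^2 + 500*x + 625 = (x + 5)^4

Eigenvalues and multiplicities (the geometric multiplicity of λ is n − rank(A − λI), which equals the number of Jordan blocks for λ):
  λ = -5: algebraic multiplicity = 4, geometric multiplicity = 2

Determining the block sizes for each eigenvalue:
  λ = -5: with am = 4 and gm = 2, the partition is not yet determined (e.g. several partitions of 4 into 2 parts exist). Let N = A − (-5)·I. Computing rank(N^1) = 2, rank(N^2) = 1, rank(N^3) = 0; the number of blocks of size ≥ j is rank(N^{j−1}) − rank(N^j), giving [2, 1, 1]. So we have 1 block(s) of size 3, 1 block(s) of size 1 → block sizes [3, 1]

Assembling the blocks gives a Jordan form
J =
  [-5,  1,  0,  0]
  [ 0, -5,  1,  0]
  [ 0,  0, -5,  0]
  [ 0,  0,  0, -5]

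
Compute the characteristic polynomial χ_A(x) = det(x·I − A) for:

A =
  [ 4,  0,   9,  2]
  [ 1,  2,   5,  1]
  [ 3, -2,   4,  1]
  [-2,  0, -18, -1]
x^4 - 9*x^3 + 27*x^2 - 27*x

Expanding det(x·I − A) (e.g. by cofactor expansion or by noting that A is similar to its Jordan form J, which has the same characteristic polynomial as A) gives
  χ_A(x) = x^4 - 9*x^3 + 27*x^2 - 27*x
which factors as x*(x - 3)^3. The eigenvalues (with algebraic multiplicities) are λ = 0 with multiplicity 1, λ = 3 with multiplicity 3.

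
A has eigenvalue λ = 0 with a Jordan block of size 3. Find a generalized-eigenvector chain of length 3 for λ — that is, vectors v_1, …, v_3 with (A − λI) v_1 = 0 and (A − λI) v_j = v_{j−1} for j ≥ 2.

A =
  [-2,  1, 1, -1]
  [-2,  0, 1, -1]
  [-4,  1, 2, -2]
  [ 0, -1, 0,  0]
A Jordan chain for λ = 0 of length 3:
v_1 = (-2, 0, -2, 2)ᵀ
v_2 = (-2, -2, -4, 0)ᵀ
v_3 = (1, 0, 0, 0)ᵀ

Let N = A − (0)·I. We want v_3 with N^3 v_3 = 0 but N^2 v_3 ≠ 0; then v_{j-1} := N · v_j for j = 3, …, 2.

Pick v_3 = (1, 0, 0, 0)ᵀ.
Then v_2 = N · v_3 = (-2, -2, -4, 0)ᵀ.
Then v_1 = N · v_2 = (-2, 0, -2, 2)ᵀ.

Sanity check: (A − (0)·I) v_1 = (0, 0, 0, 0)ᵀ = 0. ✓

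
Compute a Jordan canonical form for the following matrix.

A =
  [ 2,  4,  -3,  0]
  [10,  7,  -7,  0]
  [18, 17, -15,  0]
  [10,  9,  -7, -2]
J_3(-2) ⊕ J_1(-2)

The characteristic polynomial is
  det(x·I − A) = x^4 + 8*x^3 + 24*x^2 + 32*x + 16 = (x + 2)^4

Eigenvalues and multiplicities (the geometric multiplicity of λ is n − rank(A − λI), which equals the number of Jordan blocks for λ):
  λ = -2: algebraic multiplicity = 4, geometric multiplicity = 2

Determining the block sizes for each eigenvalue:
  λ = -2: with am = 4 and gm = 2, the partition is not yet determined (e.g. several partitions of 4 into 2 parts exist). Let N = A − (-2)·I. Computing rank(N^1) = 2, rank(N^2) = 1, rank(N^3) = 0; the number of blocks of size ≥ j is rank(N^{j−1}) − rank(N^j), giving [2, 1, 1]. So we have 1 block(s) of size 3, 1 block(s) of size 1 → block sizes [3, 1]

Assembling the blocks gives a Jordan form
J =
  [-2,  1,  0,  0]
  [ 0, -2,  1,  0]
  [ 0,  0, -2,  0]
  [ 0,  0,  0, -2]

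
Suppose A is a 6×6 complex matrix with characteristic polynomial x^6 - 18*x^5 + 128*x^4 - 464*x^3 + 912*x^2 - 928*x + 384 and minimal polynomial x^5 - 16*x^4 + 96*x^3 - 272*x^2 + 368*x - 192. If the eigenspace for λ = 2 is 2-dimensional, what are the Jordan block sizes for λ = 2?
Block sizes for λ = 2: [3, 1]

Step 1 — from the characteristic polynomial, algebraic multiplicity of λ = 2 is 4. From dim ker(A − (2)·I) = 2, there are exactly 2 Jordan blocks for λ = 2.
Step 2 — from the minimal polynomial, the factor (x − 2)^3 tells us the largest block for λ = 2 has size 3.
Step 3 — with total size 4, 2 blocks, and largest block 3, the block sizes (in nonincreasing order) are [3, 1].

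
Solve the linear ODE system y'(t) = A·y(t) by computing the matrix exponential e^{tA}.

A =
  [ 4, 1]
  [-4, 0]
e^{tA} =
  [2*t*exp(2*t) + exp(2*t), t*exp(2*t)]
  [-4*t*exp(2*t), -2*t*exp(2*t) + exp(2*t)]

Strategy: write A = P · J · P⁻¹ where J is a Jordan canonical form, so e^{tA} = P · e^{tJ} · P⁻¹, and e^{tJ} can be computed block-by-block.

A has Jordan form
J =
  [2, 1]
  [0, 2]
(up to reordering of blocks).

Per-block formulas:
  For a 2×2 Jordan block J_2(2): exp(t · J_2(2)) = e^(2t)·(I + t·N), where N is the 2×2 nilpotent shift.

After assembling e^{tJ} and conjugating by P, we get:

e^{tA} =
  [2*t*exp(2*t) + exp(2*t), t*exp(2*t)]
  [-4*t*exp(2*t), -2*t*exp(2*t) + exp(2*t)]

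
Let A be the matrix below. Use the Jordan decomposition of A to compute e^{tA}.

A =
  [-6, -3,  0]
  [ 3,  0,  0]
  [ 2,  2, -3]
e^{tA} =
  [-3*t*exp(-3*t) + exp(-3*t), -3*t*exp(-3*t), 0]
  [3*t*exp(-3*t), 3*t*exp(-3*t) + exp(-3*t), 0]
  [2*t*exp(-3*t), 2*t*exp(-3*t), exp(-3*t)]

Strategy: write A = P · J · P⁻¹ where J is a Jordan canonical form, so e^{tA} = P · e^{tJ} · P⁻¹, and e^{tJ} can be computed block-by-block.

A has Jordan form
J =
  [-3,  1,  0]
  [ 0, -3,  0]
  [ 0,  0, -3]
(up to reordering of blocks).

Per-block formulas:
  For a 2×2 Jordan block J_2(-3): exp(t · J_2(-3)) = e^(-3t)·(I + t·N), where N is the 2×2 nilpotent shift.
  For a 1×1 block at λ = -3: exp(t · [-3]) = [e^(-3t)].

After assembling e^{tJ} and conjugating by P, we get:

e^{tA} =
  [-3*t*exp(-3*t) + exp(-3*t), -3*t*exp(-3*t), 0]
  [3*t*exp(-3*t), 3*t*exp(-3*t) + exp(-3*t), 0]
  [2*t*exp(-3*t), 2*t*exp(-3*t), exp(-3*t)]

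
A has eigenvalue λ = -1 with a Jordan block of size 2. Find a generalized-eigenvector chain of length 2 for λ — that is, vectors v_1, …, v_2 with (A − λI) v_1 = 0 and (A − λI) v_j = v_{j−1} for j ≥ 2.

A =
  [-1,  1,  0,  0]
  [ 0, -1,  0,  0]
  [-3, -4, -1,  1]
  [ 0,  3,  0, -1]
A Jordan chain for λ = -1 of length 2:
v_1 = (0, 0, -3, 0)ᵀ
v_2 = (1, 0, 0, 0)ᵀ

Let N = A − (-1)·I. We want v_2 with N^2 v_2 = 0 but N^1 v_2 ≠ 0; then v_{j-1} := N · v_j for j = 2, …, 2.

Pick v_2 = (1, 0, 0, 0)ᵀ.
Then v_1 = N · v_2 = (0, 0, -3, 0)ᵀ.

Sanity check: (A − (-1)·I) v_1 = (0, 0, 0, 0)ᵀ = 0. ✓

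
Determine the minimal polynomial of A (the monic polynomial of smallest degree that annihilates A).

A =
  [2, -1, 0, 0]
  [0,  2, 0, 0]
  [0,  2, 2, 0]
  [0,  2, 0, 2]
x^2 - 4*x + 4

The characteristic polynomial is χ_A(x) = (x - 2)^4, so the eigenvalues are known. The minimal polynomial is
  m_A(x) = Π_λ (x − λ)^{k_λ}
where k_λ is the size of the *largest* Jordan block for λ (equivalently, the smallest k with (A − λI)^k v = 0 for every generalised eigenvector v of λ).

  λ = 2: largest Jordan block has size 2, contributing (x − 2)^2

So m_A(x) = (x - 2)^2 = x^2 - 4*x + 4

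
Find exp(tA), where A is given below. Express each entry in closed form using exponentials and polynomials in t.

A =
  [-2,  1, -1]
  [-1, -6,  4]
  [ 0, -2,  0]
e^{tA} =
  [t*exp(-3*t) + exp(-3*t), t*exp(-3*t), -t*exp(-3*t)]
  [-3*t*exp(-3*t) + 2*exp(-2*t) - 2*exp(-3*t), -3*t*exp(-3*t) + exp(-3*t), 3*t*exp(-3*t) + exp(-2*t) - exp(-3*t)]
  [-2*t*exp(-3*t) + 2*exp(-2*t) - 2*exp(-3*t), -2*t*exp(-3*t), 2*t*exp(-3*t) + exp(-2*t)]

Strategy: write A = P · J · P⁻¹ where J is a Jordan canonical form, so e^{tA} = P · e^{tJ} · P⁻¹, and e^{tJ} can be computed block-by-block.

A has Jordan form
J =
  [-3,  1,  0]
  [ 0, -3,  0]
  [ 0,  0, -2]
(up to reordering of blocks).

Per-block formulas:
  For a 1×1 block at λ = -2: exp(t · [-2]) = [e^(-2t)].
  For a 2×2 Jordan block J_2(-3): exp(t · J_2(-3)) = e^(-3t)·(I + t·N), where N is the 2×2 nilpotent shift.

After assembling e^{tJ} and conjugating by P, we get:

e^{tA} =
  [t*exp(-3*t) + exp(-3*t), t*exp(-3*t), -t*exp(-3*t)]
  [-3*t*exp(-3*t) + 2*exp(-2*t) - 2*exp(-3*t), -3*t*exp(-3*t) + exp(-3*t), 3*t*exp(-3*t) + exp(-2*t) - exp(-3*t)]
  [-2*t*exp(-3*t) + 2*exp(-2*t) - 2*exp(-3*t), -2*t*exp(-3*t), 2*t*exp(-3*t) + exp(-2*t)]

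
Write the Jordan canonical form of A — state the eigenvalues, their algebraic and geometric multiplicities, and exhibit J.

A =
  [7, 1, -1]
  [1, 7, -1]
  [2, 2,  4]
J_2(6) ⊕ J_1(6)

The characteristic polynomial is
  det(x·I − A) = x^3 - 18*x^2 + 108*x - 216 = (x - 6)^3

Eigenvalues and multiplicities (the geometric multiplicity of λ is n − rank(A − λI), which equals the number of Jordan blocks for λ):
  λ = 6: algebraic multiplicity = 3, geometric multiplicity = 2

Determining the block sizes for each eigenvalue:
  λ = 6: 2 blocks summing to 3 forces exactly one block of size 2 and the rest size 1 → block sizes [2, 1]

Assembling the blocks gives a Jordan form
J =
  [6, 1, 0]
  [0, 6, 0]
  [0, 0, 6]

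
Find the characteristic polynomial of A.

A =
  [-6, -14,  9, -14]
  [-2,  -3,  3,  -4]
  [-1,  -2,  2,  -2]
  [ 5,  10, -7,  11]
x^4 - 4*x^3 + 6*x^2 - 4*x + 1

Expanding det(x·I − A) (e.g. by cofactor expansion or by noting that A is similar to its Jordan form J, which has the same characteristic polynomial as A) gives
  χ_A(x) = x^4 - 4*x^3 + 6*x^2 - 4*x + 1
which factors as (x - 1)^4. The eigenvalues (with algebraic multiplicities) are λ = 1 with multiplicity 4.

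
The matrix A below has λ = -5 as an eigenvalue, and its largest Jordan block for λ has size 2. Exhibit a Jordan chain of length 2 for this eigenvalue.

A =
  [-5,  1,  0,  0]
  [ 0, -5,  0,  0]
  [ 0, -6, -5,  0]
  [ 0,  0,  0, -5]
A Jordan chain for λ = -5 of length 2:
v_1 = (1, 0, -6, 0)ᵀ
v_2 = (0, 1, 0, 0)ᵀ

Let N = A − (-5)·I. We want v_2 with N^2 v_2 = 0 but N^1 v_2 ≠ 0; then v_{j-1} := N · v_j for j = 2, …, 2.

Pick v_2 = (0, 1, 0, 0)ᵀ.
Then v_1 = N · v_2 = (1, 0, -6, 0)ᵀ.

Sanity check: (A − (-5)·I) v_1 = (0, 0, 0, 0)ᵀ = 0. ✓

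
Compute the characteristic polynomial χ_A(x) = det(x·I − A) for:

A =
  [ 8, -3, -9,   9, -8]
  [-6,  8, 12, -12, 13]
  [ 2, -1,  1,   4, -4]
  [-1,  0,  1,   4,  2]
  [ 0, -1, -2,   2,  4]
x^5 - 25*x^4 + 250*x^3 - 1250*x^2 + 3125*x - 3125

Expanding det(x·I − A) (e.g. by cofactor expansion or by noting that A is similar to its Jordan form J, which has the same characteristic polynomial as A) gives
  χ_A(x) = x^5 - 25*x^4 + 250*x^3 - 1250*x^2 + 3125*x - 3125
which factors as (x - 5)^5. The eigenvalues (with algebraic multiplicities) are λ = 5 with multiplicity 5.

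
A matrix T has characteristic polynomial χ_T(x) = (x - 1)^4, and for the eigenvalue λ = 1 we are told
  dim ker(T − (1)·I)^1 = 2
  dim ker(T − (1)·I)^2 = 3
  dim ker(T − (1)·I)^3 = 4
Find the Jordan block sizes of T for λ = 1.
Block sizes for λ = 1: [3, 1]

From the dimensions of kernels of powers, the number of Jordan blocks of size at least j is d_j − d_{j−1} where d_j = dim ker(N^j) (with d_0 = 0). Computing the differences gives [2, 1, 1].
The number of blocks of size exactly k is (#blocks of size ≥ k) − (#blocks of size ≥ k + 1), so the partition is: 1 block(s) of size 1, 1 block(s) of size 3.
In nonincreasing order the block sizes are [3, 1].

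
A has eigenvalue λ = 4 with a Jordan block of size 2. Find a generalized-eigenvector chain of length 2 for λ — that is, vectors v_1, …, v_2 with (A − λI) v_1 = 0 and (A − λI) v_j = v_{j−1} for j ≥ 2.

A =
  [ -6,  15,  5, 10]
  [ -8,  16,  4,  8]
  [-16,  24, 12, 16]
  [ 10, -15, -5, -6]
A Jordan chain for λ = 4 of length 2:
v_1 = (-10, -8, -16, 10)ᵀ
v_2 = (1, 0, 0, 0)ᵀ

Let N = A − (4)·I. We want v_2 with N^2 v_2 = 0 but N^1 v_2 ≠ 0; then v_{j-1} := N · v_j for j = 2, …, 2.

Pick v_2 = (1, 0, 0, 0)ᵀ.
Then v_1 = N · v_2 = (-10, -8, -16, 10)ᵀ.

Sanity check: (A − (4)·I) v_1 = (0, 0, 0, 0)ᵀ = 0. ✓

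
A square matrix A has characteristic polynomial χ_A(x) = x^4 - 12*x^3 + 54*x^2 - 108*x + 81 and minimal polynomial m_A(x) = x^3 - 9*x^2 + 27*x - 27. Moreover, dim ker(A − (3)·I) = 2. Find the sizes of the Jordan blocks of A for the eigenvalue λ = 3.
Block sizes for λ = 3: [3, 1]

Step 1 — from the characteristic polynomial, algebraic multiplicity of λ = 3 is 4. From dim ker(A − (3)·I) = 2, there are exactly 2 Jordan blocks for λ = 3.
Step 2 — from the minimal polynomial, the factor (x − 3)^3 tells us the largest block for λ = 3 has size 3.
Step 3 — with total size 4, 2 blocks, and largest block 3, the block sizes (in nonincreasing order) are [3, 1].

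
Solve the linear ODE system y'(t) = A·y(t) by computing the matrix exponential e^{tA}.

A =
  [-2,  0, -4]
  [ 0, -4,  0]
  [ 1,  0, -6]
e^{tA} =
  [2*t*exp(-4*t) + exp(-4*t), 0, -4*t*exp(-4*t)]
  [0, exp(-4*t), 0]
  [t*exp(-4*t), 0, -2*t*exp(-4*t) + exp(-4*t)]

Strategy: write A = P · J · P⁻¹ where J is a Jordan canonical form, so e^{tA} = P · e^{tJ} · P⁻¹, and e^{tJ} can be computed block-by-block.

A has Jordan form
J =
  [-4,  1,  0]
  [ 0, -4,  0]
  [ 0,  0, -4]
(up to reordering of blocks).

Per-block formulas:
  For a 1×1 block at λ = -4: exp(t · [-4]) = [e^(-4t)].
  For a 2×2 Jordan block J_2(-4): exp(t · J_2(-4)) = e^(-4t)·(I + t·N), where N is the 2×2 nilpotent shift.

After assembling e^{tJ} and conjugating by P, we get:

e^{tA} =
  [2*t*exp(-4*t) + exp(-4*t), 0, -4*t*exp(-4*t)]
  [0, exp(-4*t), 0]
  [t*exp(-4*t), 0, -2*t*exp(-4*t) + exp(-4*t)]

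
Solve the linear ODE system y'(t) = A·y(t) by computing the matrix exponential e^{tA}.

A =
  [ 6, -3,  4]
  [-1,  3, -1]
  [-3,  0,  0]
e^{tA} =
  [3*t*exp(3*t) + exp(3*t), -9*t^2*exp(3*t)/2 - 3*t*exp(3*t), 3*t^2*exp(3*t)/2 + 4*t*exp(3*t)]
  [-t*exp(3*t), 3*t^2*exp(3*t)/2 + exp(3*t), -t^2*exp(3*t)/2 - t*exp(3*t)]
  [-3*t*exp(3*t), 9*t^2*exp(3*t)/2, -3*t^2*exp(3*t)/2 - 3*t*exp(3*t) + exp(3*t)]

Strategy: write A = P · J · P⁻¹ where J is a Jordan canonical form, so e^{tA} = P · e^{tJ} · P⁻¹, and e^{tJ} can be computed block-by-block.

A has Jordan form
J =
  [3, 1, 0]
  [0, 3, 1]
  [0, 0, 3]
(up to reordering of blocks).

Per-block formulas:
  For a 3×3 Jordan block J_3(3): exp(t · J_3(3)) = e^(3t)·(I + t·N + (t^2/2)·N^2), where N is the 3×3 nilpotent shift.

After assembling e^{tJ} and conjugating by P, we get:

e^{tA} =
  [3*t*exp(3*t) + exp(3*t), -9*t^2*exp(3*t)/2 - 3*t*exp(3*t), 3*t^2*exp(3*t)/2 + 4*t*exp(3*t)]
  [-t*exp(3*t), 3*t^2*exp(3*t)/2 + exp(3*t), -t^2*exp(3*t)/2 - t*exp(3*t)]
  [-3*t*exp(3*t), 9*t^2*exp(3*t)/2, -3*t^2*exp(3*t)/2 - 3*t*exp(3*t) + exp(3*t)]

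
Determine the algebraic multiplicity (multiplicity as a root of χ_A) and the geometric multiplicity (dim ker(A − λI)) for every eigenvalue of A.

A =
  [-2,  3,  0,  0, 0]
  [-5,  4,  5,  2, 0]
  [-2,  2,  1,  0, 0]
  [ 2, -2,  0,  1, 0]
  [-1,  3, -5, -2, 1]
λ = 1: alg = 5, geom = 3

Step 1 — factor the characteristic polynomial to read off the algebraic multiplicities:
  χ_A(x) = (x - 1)^5

Step 2 — compute geometric multiplicities via the rank-nullity identity g(λ) = n − rank(A − λI):
  rank(A − (1)·I) = 2, so dim ker(A − (1)·I) = n − 2 = 3

Summary:
  λ = 1: algebraic multiplicity = 5, geometric multiplicity = 3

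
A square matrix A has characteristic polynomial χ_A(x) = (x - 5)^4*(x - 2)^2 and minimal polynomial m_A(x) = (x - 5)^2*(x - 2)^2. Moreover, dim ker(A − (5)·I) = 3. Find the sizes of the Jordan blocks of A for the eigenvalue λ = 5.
Block sizes for λ = 5: [2, 1, 1]

Step 1 — from the characteristic polynomial, algebraic multiplicity of λ = 5 is 4. From dim ker(A − (5)·I) = 3, there are exactly 3 Jordan blocks for λ = 5.
Step 2 — from the minimal polynomial, the factor (x − 5)^2 tells us the largest block for λ = 5 has size 2.
Step 3 — with total size 4, 3 blocks, and largest block 2, the block sizes (in nonincreasing order) are [2, 1, 1].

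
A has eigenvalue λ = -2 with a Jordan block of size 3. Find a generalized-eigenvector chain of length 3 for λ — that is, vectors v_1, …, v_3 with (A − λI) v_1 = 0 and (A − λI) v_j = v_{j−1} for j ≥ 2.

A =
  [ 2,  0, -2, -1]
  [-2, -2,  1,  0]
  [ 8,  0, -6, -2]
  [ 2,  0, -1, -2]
A Jordan chain for λ = -2 of length 3:
v_1 = (-2, 0, -4, 0)ᵀ
v_2 = (4, -2, 8, 2)ᵀ
v_3 = (1, 0, 0, 0)ᵀ

Let N = A − (-2)·I. We want v_3 with N^3 v_3 = 0 but N^2 v_3 ≠ 0; then v_{j-1} := N · v_j for j = 3, …, 2.

Pick v_3 = (1, 0, 0, 0)ᵀ.
Then v_2 = N · v_3 = (4, -2, 8, 2)ᵀ.
Then v_1 = N · v_2 = (-2, 0, -4, 0)ᵀ.

Sanity check: (A − (-2)·I) v_1 = (0, 0, 0, 0)ᵀ = 0. ✓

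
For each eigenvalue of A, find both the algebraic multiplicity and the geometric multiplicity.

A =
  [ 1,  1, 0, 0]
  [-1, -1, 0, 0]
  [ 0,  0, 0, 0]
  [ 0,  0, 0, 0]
λ = 0: alg = 4, geom = 3

Step 1 — factor the characteristic polynomial to read off the algebraic multiplicities:
  χ_A(x) = x^4

Step 2 — compute geometric multiplicities via the rank-nullity identity g(λ) = n − rank(A − λI):
  rank(A − (0)·I) = 1, so dim ker(A − (0)·I) = n − 1 = 3

Summary:
  λ = 0: algebraic multiplicity = 4, geometric multiplicity = 3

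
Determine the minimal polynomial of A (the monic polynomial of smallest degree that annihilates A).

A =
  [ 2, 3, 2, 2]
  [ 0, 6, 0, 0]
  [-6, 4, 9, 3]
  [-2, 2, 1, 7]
x^2 - 12*x + 36

The characteristic polynomial is χ_A(x) = (x - 6)^4, so the eigenvalues are known. The minimal polynomial is
  m_A(x) = Π_λ (x − λ)^{k_λ}
where k_λ is the size of the *largest* Jordan block for λ (equivalently, the smallest k with (A − λI)^k v = 0 for every generalised eigenvector v of λ).

  λ = 6: largest Jordan block has size 2, contributing (x − 6)^2

So m_A(x) = (x - 6)^2 = x^2 - 12*x + 36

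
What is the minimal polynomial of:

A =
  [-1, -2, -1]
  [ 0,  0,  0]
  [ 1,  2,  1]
x^2

The characteristic polynomial is χ_A(x) = x^3, so the eigenvalues are known. The minimal polynomial is
  m_A(x) = Π_λ (x − λ)^{k_λ}
where k_λ is the size of the *largest* Jordan block for λ (equivalently, the smallest k with (A − λI)^k v = 0 for every generalised eigenvector v of λ).

  λ = 0: largest Jordan block has size 2, contributing (x − 0)^2

So m_A(x) = x^2 = x^2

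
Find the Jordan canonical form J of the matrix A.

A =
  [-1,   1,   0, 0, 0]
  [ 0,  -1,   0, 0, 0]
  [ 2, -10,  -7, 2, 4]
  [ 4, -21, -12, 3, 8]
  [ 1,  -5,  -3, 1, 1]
J_2(-1) ⊕ J_2(-1) ⊕ J_1(-1)

The characteristic polynomial is
  det(x·I − A) = x^5 + 5*x^4 + 10*x^3 + 10*x^2 + 5*x + 1 = (x + 1)^5

Eigenvalues and multiplicities (the geometric multiplicity of λ is n − rank(A − λI), which equals the number of Jordan blocks for λ):
  λ = -1: algebraic multiplicity = 5, geometric multiplicity = 3

Determining the block sizes for each eigenvalue:
  λ = -1: with am = 5 and gm = 3, the partition is not yet determined (e.g. several partitions of 5 into 3 parts exist). Let N = A − (-1)·I. Computing rank(N^1) = 2, rank(N^2) = 0; the number of blocks of size ≥ j is rank(N^{j−1}) − rank(N^j), giving [3, 2]. So we have 2 block(s) of size 2, 1 block(s) of size 1 → block sizes [2, 2, 1]

Assembling the blocks gives a Jordan form
J =
  [-1,  1,  0,  0,  0]
  [ 0, -1,  0,  0,  0]
  [ 0,  0, -1,  1,  0]
  [ 0,  0,  0, -1,  0]
  [ 0,  0,  0,  0, -1]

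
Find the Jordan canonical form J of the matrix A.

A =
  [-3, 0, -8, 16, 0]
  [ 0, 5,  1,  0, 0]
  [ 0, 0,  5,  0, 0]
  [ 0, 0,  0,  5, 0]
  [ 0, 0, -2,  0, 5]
J_1(-3) ⊕ J_2(5) ⊕ J_1(5) ⊕ J_1(5)

The characteristic polynomial is
  det(x·I − A) = x^5 - 17*x^4 + 90*x^3 - 50*x^2 - 875*x + 1875 = (x - 5)^4*(x + 3)

Eigenvalues and multiplicities (the geometric multiplicity of λ is n − rank(A − λI), which equals the number of Jordan blocks for λ):
  λ = -3: algebraic multiplicity = 1, geometric multiplicity = 1
  λ = 5: algebraic multiplicity = 4, geometric multiplicity = 3

Determining the block sizes for each eigenvalue:
  λ = -3: one block (gm = 1), so the single block has size am = 1 → block sizes [1]
  λ = 5: 3 blocks summing to 4 forces exactly one block of size 2 and the rest size 1 → block sizes [2, 1, 1]

Assembling the blocks gives a Jordan form
J =
  [-3, 0, 0, 0, 0]
  [ 0, 5, 1, 0, 0]
  [ 0, 0, 5, 0, 0]
  [ 0, 0, 0, 5, 0]
  [ 0, 0, 0, 0, 5]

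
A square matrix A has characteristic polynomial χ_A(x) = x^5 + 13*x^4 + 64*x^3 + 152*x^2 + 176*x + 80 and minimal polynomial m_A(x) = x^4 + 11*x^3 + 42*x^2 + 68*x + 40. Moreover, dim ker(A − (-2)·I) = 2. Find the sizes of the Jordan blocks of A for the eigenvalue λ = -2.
Block sizes for λ = -2: [3, 1]

Step 1 — from the characteristic polynomial, algebraic multiplicity of λ = -2 is 4. From dim ker(A − (-2)·I) = 2, there are exactly 2 Jordan blocks for λ = -2.
Step 2 — from the minimal polynomial, the factor (x + 2)^3 tells us the largest block for λ = -2 has size 3.
Step 3 — with total size 4, 2 blocks, and largest block 3, the block sizes (in nonincreasing order) are [3, 1].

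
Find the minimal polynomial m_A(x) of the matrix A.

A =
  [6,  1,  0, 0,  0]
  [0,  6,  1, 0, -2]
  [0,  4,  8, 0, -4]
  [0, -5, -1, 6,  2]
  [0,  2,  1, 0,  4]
x^3 - 18*x^2 + 108*x - 216

The characteristic polynomial is χ_A(x) = (x - 6)^5, so the eigenvalues are known. The minimal polynomial is
  m_A(x) = Π_λ (x − λ)^{k_λ}
where k_λ is the size of the *largest* Jordan block for λ (equivalently, the smallest k with (A − λI)^k v = 0 for every generalised eigenvector v of λ).

  λ = 6: largest Jordan block has size 3, contributing (x − 6)^3

So m_A(x) = (x - 6)^3 = x^3 - 18*x^2 + 108*x - 216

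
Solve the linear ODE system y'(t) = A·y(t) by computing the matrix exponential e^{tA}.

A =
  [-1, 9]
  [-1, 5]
e^{tA} =
  [-3*t*exp(2*t) + exp(2*t), 9*t*exp(2*t)]
  [-t*exp(2*t), 3*t*exp(2*t) + exp(2*t)]

Strategy: write A = P · J · P⁻¹ where J is a Jordan canonical form, so e^{tA} = P · e^{tJ} · P⁻¹, and e^{tJ} can be computed block-by-block.

A has Jordan form
J =
  [2, 1]
  [0, 2]
(up to reordering of blocks).

Per-block formulas:
  For a 2×2 Jordan block J_2(2): exp(t · J_2(2)) = e^(2t)·(I + t·N), where N is the 2×2 nilpotent shift.

After assembling e^{tJ} and conjugating by P, we get:

e^{tA} =
  [-3*t*exp(2*t) + exp(2*t), 9*t*exp(2*t)]
  [-t*exp(2*t), 3*t*exp(2*t) + exp(2*t)]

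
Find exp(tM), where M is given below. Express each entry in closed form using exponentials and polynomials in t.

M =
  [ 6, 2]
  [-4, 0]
e^{tM} =
  [2*exp(4*t) - exp(2*t), exp(4*t) - exp(2*t)]
  [-2*exp(4*t) + 2*exp(2*t), -exp(4*t) + 2*exp(2*t)]

Strategy: write M = P · J · P⁻¹ where J is a Jordan canonical form, so e^{tM} = P · e^{tJ} · P⁻¹, and e^{tJ} can be computed block-by-block.

M has Jordan form
J =
  [2, 0]
  [0, 4]
(up to reordering of blocks).

Per-block formulas:
  For a 1×1 block at λ = 4: exp(t · [4]) = [e^(4t)].
  For a 1×1 block at λ = 2: exp(t · [2]) = [e^(2t)].

After assembling e^{tJ} and conjugating by P, we get:

e^{tM} =
  [2*exp(4*t) - exp(2*t), exp(4*t) - exp(2*t)]
  [-2*exp(4*t) + 2*exp(2*t), -exp(4*t) + 2*exp(2*t)]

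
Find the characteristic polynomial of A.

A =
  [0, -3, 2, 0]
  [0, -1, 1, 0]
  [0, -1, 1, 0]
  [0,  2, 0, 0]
x^4

Expanding det(x·I − A) (e.g. by cofactor expansion or by noting that A is similar to its Jordan form J, which has the same characteristic polynomial as A) gives
  χ_A(x) = x^4
which factors as x^4. The eigenvalues (with algebraic multiplicities) are λ = 0 with multiplicity 4.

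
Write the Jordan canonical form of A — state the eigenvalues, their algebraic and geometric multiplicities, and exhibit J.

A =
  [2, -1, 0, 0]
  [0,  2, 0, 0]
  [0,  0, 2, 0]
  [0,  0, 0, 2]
J_2(2) ⊕ J_1(2) ⊕ J_1(2)

The characteristic polynomial is
  det(x·I − A) = x^4 - 8*x^3 + 24*x^2 - 32*x + 16 = (x - 2)^4

Eigenvalues and multiplicities (the geometric multiplicity of λ is n − rank(A − λI), which equals the number of Jordan blocks for λ):
  λ = 2: algebraic multiplicity = 4, geometric multiplicity = 3

Determining the block sizes for each eigenvalue:
  λ = 2: 3 blocks summing to 4 forces exactly one block of size 2 and the rest size 1 → block sizes [2, 1, 1]

Assembling the blocks gives a Jordan form
J =
  [2, 1, 0, 0]
  [0, 2, 0, 0]
  [0, 0, 2, 0]
  [0, 0, 0, 2]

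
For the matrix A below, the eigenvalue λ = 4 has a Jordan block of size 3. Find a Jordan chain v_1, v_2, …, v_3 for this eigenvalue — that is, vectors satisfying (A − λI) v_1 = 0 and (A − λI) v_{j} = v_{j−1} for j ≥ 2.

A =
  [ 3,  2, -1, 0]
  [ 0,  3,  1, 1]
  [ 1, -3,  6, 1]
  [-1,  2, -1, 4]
A Jordan chain for λ = 4 of length 3:
v_1 = (-1, 0, 1, -1)ᵀ
v_2 = (2, -1, -3, 2)ᵀ
v_3 = (0, 1, 0, 0)ᵀ

Let N = A − (4)·I. We want v_3 with N^3 v_3 = 0 but N^2 v_3 ≠ 0; then v_{j-1} := N · v_j for j = 3, …, 2.

Pick v_3 = (0, 1, 0, 0)ᵀ.
Then v_2 = N · v_3 = (2, -1, -3, 2)ᵀ.
Then v_1 = N · v_2 = (-1, 0, 1, -1)ᵀ.

Sanity check: (A − (4)·I) v_1 = (0, 0, 0, 0)ᵀ = 0. ✓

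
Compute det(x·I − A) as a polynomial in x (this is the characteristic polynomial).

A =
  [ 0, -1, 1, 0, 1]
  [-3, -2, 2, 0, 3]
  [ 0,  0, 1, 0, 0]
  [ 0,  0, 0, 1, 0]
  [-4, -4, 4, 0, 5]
x^5 - 5*x^4 + 10*x^3 - 10*x^2 + 5*x - 1

Expanding det(x·I − A) (e.g. by cofactor expansion or by noting that A is similar to its Jordan form J, which has the same characteristic polynomial as A) gives
  χ_A(x) = x^5 - 5*x^4 + 10*x^3 - 10*x^2 + 5*x - 1
which factors as (x - 1)^5. The eigenvalues (with algebraic multiplicities) are λ = 1 with multiplicity 5.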